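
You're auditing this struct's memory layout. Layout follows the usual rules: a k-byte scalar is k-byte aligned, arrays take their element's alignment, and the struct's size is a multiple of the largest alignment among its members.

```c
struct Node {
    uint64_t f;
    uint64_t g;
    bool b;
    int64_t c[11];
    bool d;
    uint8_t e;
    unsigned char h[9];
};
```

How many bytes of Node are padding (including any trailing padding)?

12

0..8  f  (8B, 8-aligned)
8..16  g  (8B, 8-aligned)
16..17  b  (1B, 1-aligned)
17..24  -- padding (7B)
24..112  c  (88B, 8-aligned)
112..113  d  (1B, 1-aligned)
113..114  e  (1B, 1-aligned)
114..123  h  (9B, 1-aligned)
123..128  -- tail padding (5B)
sizeof = 128, alignof = 8
data bytes 116, size 128 → padding 12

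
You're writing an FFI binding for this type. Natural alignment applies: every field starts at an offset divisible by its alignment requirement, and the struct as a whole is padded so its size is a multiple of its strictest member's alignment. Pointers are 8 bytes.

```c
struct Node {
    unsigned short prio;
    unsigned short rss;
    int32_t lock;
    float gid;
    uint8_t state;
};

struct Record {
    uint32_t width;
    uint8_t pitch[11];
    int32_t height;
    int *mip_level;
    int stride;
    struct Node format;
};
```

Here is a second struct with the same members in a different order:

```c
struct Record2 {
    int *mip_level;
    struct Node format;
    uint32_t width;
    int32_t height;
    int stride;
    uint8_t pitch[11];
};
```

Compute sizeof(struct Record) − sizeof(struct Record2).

Node: 0..2  prio  (2B, 2-aligned); 2..4  rss  (2B, 2-aligned); 4..8  lock  (4B, 4-aligned); 8..12  gid  (4B, 4-aligned); 12..13  state  (1B, 1-aligned); 13..16  -- tail padding (3B); sizeof = 16, alignof = 4
0..4  width  (4B, 4-aligned)
4..15  pitch  (11B, 1-aligned)
15..16  -- padding (1B)
16..20  height  (4B, 4-aligned)
20..24  -- padding (4B)
24..32  mip_level  (8B, 8-aligned)
32..36  stride  (4B, 4-aligned)
36..52  format  (16B, 4-aligned)
52..56  -- tail padding (4B)
sizeof = 56, alignof = 8
— Record2 —
0..8  mip_level  (8B, 8-aligned)
8..24  format  (16B, 4-aligned)
24..28  width  (4B, 4-aligned)
28..32  height  (4B, 4-aligned)
32..36  stride  (4B, 4-aligned)
36..47  pitch  (11B, 1-aligned)
47..48  -- tail padding (1B)
sizeof = 48, alignof = 8
56 − 48 = 8

8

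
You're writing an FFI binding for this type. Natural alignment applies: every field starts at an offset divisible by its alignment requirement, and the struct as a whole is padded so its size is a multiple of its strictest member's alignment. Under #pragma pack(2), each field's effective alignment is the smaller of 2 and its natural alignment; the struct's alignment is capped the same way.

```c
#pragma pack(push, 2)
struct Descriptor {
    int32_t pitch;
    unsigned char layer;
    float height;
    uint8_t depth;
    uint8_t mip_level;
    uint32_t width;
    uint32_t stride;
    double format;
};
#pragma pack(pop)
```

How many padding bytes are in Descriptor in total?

1

0..4  pitch  (4B, 2-aligned)
4..5  layer  (1B, 1-aligned)
5..6  -- padding (1B)
6..10  height  (4B, 2-aligned)
10..11  depth  (1B, 1-aligned)
11..12  mip_level  (1B, 1-aligned)
12..16  width  (4B, 2-aligned)
16..20  stride  (4B, 2-aligned)
20..28  format  (8B, 2-aligned)
sizeof = 28, alignof = 2
data bytes 27, size 28 → padding 1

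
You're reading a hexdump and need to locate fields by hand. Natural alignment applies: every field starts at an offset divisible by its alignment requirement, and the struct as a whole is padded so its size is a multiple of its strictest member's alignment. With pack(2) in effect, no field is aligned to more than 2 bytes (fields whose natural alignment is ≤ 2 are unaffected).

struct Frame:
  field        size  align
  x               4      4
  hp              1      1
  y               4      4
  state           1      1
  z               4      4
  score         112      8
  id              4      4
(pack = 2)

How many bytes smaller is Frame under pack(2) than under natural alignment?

natural layout:
  0..4  x  (4B, 4-aligned)
  4..5  hp  (1B, 1-aligned)
  5..8  -- padding (3B)
  8..12  y  (4B, 4-aligned)
  12..13  state  (1B, 1-aligned)
  13..16  -- padding (3B)
  16..20  z  (4B, 4-aligned)
  20..24  -- padding (4B)
  24..136  score  (112B, 8-aligned)
  136..140  id  (4B, 4-aligned)
  140..144  -- tail padding (4B)
  sizeof = 144, alignof = 8
packed(2) layout:
  0..4  x  (4B, 2-aligned)
  4..5  hp  (1B, 1-aligned)
  5..6  -- padding (1B)
  6..10  y  (4B, 2-aligned)
  10..11  state  (1B, 1-aligned)
  11..12  -- padding (1B)
  12..16  z  (4B, 2-aligned)
  16..128  score  (112B, 2-aligned)
  128..132  id  (4B, 2-aligned)
  sizeof = 132, alignof = 2
144 − 132 = 12

12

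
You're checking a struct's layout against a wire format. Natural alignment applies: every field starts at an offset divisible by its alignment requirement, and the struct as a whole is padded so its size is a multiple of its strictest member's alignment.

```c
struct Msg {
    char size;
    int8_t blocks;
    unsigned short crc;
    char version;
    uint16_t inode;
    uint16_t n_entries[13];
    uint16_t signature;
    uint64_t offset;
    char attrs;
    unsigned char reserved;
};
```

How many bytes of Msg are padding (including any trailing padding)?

11

0..1  size  (1B, 1-aligned)
1..2  blocks  (1B, 1-aligned)
2..4  crc  (2B, 2-aligned)
4..5  version  (1B, 1-aligned)
5..6  -- padding (1B)
6..8  inode  (2B, 2-aligned)
8..34  n_entries  (26B, 2-aligned)
34..36  signature  (2B, 2-aligned)
36..40  -- padding (4B)
40..48  offset  (8B, 8-aligned)
48..49  attrs  (1B, 1-aligned)
49..50  reserved  (1B, 1-aligned)
50..56  -- tail padding (6B)
sizeof = 56, alignof = 8
data bytes 45, size 56 → padding 11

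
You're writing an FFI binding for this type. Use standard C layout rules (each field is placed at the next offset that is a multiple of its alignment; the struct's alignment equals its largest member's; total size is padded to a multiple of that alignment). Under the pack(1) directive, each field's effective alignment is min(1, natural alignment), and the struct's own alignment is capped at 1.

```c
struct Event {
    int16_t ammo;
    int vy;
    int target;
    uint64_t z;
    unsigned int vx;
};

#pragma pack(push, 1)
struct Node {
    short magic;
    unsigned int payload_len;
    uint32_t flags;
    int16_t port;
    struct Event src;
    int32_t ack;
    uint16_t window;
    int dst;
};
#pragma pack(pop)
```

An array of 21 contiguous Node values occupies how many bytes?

Event: @0: ammo [2B, align 2] → 2; +2 pad (align 4); @4: vy [4B, align 4] → 8; @8: target [4B, align 4] → 12; +4 pad (align 8); @16: z [8B, align 8] → 24; @24: vx [4B, align 4] → 28; +4 tail pad (align 8); size 32, align 8
@0: magic [2B, align 1] → 2
@2: payload_len [4B, align 1] → 6
@6: flags [4B, align 1] → 10
@10: port [2B, align 1] → 12
@12: src [32B, align 1] → 44
@44: ack [4B, align 1] → 48
@48: window [2B, align 1] → 50
@50: dst [4B, align 1] → 54
size 54, align 1
array of 21: 21 × 54 = 1134

1134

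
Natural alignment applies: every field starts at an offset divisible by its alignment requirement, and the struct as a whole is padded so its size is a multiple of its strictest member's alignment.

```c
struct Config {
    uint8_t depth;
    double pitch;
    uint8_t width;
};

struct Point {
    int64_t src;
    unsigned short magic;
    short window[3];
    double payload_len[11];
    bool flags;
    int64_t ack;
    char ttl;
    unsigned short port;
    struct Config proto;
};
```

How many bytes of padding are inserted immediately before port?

Config: @0: depth [1B, align 1] → 1; +7 pad (align 8); @8: pitch [8B, align 8] → 16; @16: width [1B, align 1] → 17; +7 tail pad (align 8); size 24, align 8
@0: src [8B, align 8] → 8
@8: magic [2B, align 2] → 10
@10: window [6B, align 2] → 16
@16: payload_len [88B, align 8] → 104
@104: flags [1B, align 1] → 105
+7 pad (align 8)
@112: ack [8B, align 8] → 120
@120: ttl [1B, align 1] → 121
+1 pad (align 2)
@122: port [2B, align 2] → 124

1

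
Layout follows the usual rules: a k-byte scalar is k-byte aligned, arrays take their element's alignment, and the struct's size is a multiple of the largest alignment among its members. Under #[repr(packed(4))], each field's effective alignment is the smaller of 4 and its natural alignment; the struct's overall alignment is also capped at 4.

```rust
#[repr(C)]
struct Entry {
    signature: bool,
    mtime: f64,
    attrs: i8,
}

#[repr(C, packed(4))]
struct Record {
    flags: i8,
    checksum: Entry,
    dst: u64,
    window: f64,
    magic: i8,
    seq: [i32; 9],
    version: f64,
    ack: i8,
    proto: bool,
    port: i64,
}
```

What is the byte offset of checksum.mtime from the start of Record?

Entry: signature at 0 (size 1, align 1) → ends 1; pad 7 to align 8 for mtime; mtime at 8 (size 8, align 8) → ends 16; attrs at 16 (size 1, align 1) → ends 17; tail pad 7 to reach multiple of 8; total 24 bytes, alignment 8
flags at 0 (size 1, align 1) → ends 1
pad 3 to align 4 for checksum
checksum at 4 (size 24, align 4) → ends 28
within Entry: mtime at 8
4 + 8 = 12

12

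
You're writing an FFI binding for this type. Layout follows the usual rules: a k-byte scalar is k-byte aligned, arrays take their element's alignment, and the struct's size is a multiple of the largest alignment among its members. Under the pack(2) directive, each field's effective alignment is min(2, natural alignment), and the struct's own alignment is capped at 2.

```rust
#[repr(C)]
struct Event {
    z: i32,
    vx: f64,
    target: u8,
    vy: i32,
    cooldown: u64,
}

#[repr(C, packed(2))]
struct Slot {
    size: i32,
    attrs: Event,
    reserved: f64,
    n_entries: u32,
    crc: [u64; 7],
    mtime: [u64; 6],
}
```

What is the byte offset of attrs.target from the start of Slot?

Event: 0..4  z  (4B, 4-aligned); 4..8  -- padding (4B); 8..16  vx  (8B, 8-aligned); 16..17  target  (1B, 1-aligned); 17..20  -- padding (3B); 20..24  vy  (4B, 4-aligned); 24..32  cooldown  (8B, 8-aligned); sizeof = 32, alignof = 8
0..4  size  (4B, 2-aligned)
4..36  attrs  (32B, 2-aligned)
within Event: target at 16
4 + 16 = 20

20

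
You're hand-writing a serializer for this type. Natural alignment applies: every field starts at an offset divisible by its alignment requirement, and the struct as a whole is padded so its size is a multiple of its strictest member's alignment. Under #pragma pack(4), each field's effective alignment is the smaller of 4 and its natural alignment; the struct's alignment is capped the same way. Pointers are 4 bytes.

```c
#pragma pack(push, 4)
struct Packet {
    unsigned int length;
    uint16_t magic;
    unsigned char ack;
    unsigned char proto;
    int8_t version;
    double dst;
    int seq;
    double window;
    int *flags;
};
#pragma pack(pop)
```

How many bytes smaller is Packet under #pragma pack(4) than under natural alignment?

12

natural layout:
  0..4  length  (4B, 4-aligned)
  4..6  magic  (2B, 2-aligned)
  6..7  ack  (1B, 1-aligned)
  7..8  proto  (1B, 1-aligned)
  8..9  version  (1B, 1-aligned)
  9..16  -- padding (7B)
  16..24  dst  (8B, 8-aligned)
  24..28  seq  (4B, 4-aligned)
  28..32  -- padding (4B)
  32..40  window  (8B, 8-aligned)
  40..44  flags  (4B, 4-aligned)
  44..48  -- tail padding (4B)
  sizeof = 48, alignof = 8
packed(4) layout:
  0..4  length  (4B, 4-aligned)
  4..6  magic  (2B, 2-aligned)
  6..7  ack  (1B, 1-aligned)
  7..8  proto  (1B, 1-aligned)
  8..9  version  (1B, 1-aligned)
  9..12  -- padding (3B)
  12..20  dst  (8B, 4-aligned)
  20..24  seq  (4B, 4-aligned)
  24..32  window  (8B, 4-aligned)
  32..36  flags  (4B, 4-aligned)
  sizeof = 36, alignof = 4
48 − 36 = 12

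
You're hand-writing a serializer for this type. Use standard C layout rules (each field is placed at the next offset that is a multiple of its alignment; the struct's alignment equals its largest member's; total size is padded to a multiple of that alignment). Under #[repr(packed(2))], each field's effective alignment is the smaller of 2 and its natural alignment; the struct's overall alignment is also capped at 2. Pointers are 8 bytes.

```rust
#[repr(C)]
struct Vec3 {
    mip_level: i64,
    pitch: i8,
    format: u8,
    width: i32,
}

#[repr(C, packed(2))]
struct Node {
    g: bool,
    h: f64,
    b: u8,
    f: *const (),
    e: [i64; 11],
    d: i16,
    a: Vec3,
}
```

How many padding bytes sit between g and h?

1

Vec3: mip_level at 0 (size 8, align 8) → ends 8; pitch at 8 (size 1, align 1) → ends 9; format at 9 (size 1, align 1) → ends 10; pad 2 to align 4 for width; width at 12 (size 4, align 4) → ends 16; total 16 bytes, alignment 8
g at 0 (size 1, align 1) → ends 1
pad 1 to align 2 for h
h at 2 (size 8, align 2) → ends 10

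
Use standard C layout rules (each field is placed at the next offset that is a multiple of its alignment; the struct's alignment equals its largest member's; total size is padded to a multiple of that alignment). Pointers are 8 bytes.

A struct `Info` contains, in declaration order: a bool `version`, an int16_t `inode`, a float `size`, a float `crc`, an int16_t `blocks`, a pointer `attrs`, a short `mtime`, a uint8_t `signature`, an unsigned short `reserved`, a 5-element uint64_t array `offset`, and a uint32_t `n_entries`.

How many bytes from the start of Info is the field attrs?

version at 0 (size 1, align 1) → ends 1
pad 1 to align 2 for inode
inode at 2 (size 2, align 2) → ends 4
size at 4 (size 4, align 4) → ends 8
crc at 8 (size 4, align 4) → ends 12
blocks at 12 (size 2, align 2) → ends 14
pad 2 to align 8 for attrs
attrs at 16 (size 8, align 8) → ends 24

16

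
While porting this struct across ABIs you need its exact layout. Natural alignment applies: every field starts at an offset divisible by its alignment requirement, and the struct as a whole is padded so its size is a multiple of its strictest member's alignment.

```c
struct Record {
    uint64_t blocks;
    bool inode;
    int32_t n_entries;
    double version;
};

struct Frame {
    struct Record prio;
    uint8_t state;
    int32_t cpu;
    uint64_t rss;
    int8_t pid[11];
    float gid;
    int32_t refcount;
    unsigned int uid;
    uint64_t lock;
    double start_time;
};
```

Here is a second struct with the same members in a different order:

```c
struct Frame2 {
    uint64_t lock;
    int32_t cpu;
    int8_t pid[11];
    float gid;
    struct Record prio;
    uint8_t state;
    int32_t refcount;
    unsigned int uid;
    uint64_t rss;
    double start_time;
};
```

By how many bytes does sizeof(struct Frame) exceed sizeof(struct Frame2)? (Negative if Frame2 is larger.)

-8

Record: blocks at 0 (size 8, align 8) → ends 8; inode at 8 (size 1, align 1) → ends 9; pad 3 to align 4 for n_entries; n_entries at 12 (size 4, align 4) → ends 16; version at 16 (size 8, align 8) → ends 24; total 24 bytes, alignment 8
prio at 0 (size 24, align 8) → ends 24
state at 24 (size 1, align 1) → ends 25
pad 3 to align 4 for cpu
cpu at 28 (size 4, align 4) → ends 32
rss at 32 (size 8, align 8) → ends 40
pid at 40 (size 11, align 1) → ends 51
pad 1 to align 4 for gid
gid at 52 (size 4, align 4) → ends 56
refcount at 56 (size 4, align 4) → ends 60
uid at 60 (size 4, align 4) → ends 64
lock at 64 (size 8, align 8) → ends 72
start_time at 72 (size 8, align 8) → ends 80
total 80 bytes, alignment 8
— Frame2 —
lock at 0 (size 8, align 8) → ends 8
cpu at 8 (size 4, align 4) → ends 12
pid at 12 (size 11, align 1) → ends 23
pad 1 to align 4 for gid
gid at 24 (size 4, align 4) → ends 28
pad 4 to align 8 for prio
prio at 32 (size 24, align 8) → ends 56
state at 56 (size 1, align 1) → ends 57
pad 3 to align 4 for refcount
refcount at 60 (size 4, align 4) → ends 64
uid at 64 (size 4, align 4) → ends 68
pad 4 to align 8 for rss
rss at 72 (size 8, align 8) → ends 80
start_time at 80 (size 8, align 8) → ends 88
total 88 bytes, alignment 8
80 − 88 = -8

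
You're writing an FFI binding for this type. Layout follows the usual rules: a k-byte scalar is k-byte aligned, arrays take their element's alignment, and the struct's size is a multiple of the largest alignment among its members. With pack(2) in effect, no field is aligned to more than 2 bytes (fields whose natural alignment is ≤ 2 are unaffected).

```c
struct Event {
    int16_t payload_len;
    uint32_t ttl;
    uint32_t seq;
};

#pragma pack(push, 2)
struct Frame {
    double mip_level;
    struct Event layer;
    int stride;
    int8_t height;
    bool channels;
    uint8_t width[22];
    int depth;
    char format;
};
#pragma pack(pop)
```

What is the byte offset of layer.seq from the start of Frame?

Event: payload_len at 0 (size 2, align 2) → ends 2; pad 2 to align 4 for ttl; ttl at 4 (size 4, align 4) → ends 8; seq at 8 (size 4, align 4) → ends 12; total 12 bytes, alignment 4
mip_level at 0 (size 8, align 2) → ends 8
layer at 8 (size 12, align 2) → ends 20
within Event: seq at 8
8 + 8 = 16

16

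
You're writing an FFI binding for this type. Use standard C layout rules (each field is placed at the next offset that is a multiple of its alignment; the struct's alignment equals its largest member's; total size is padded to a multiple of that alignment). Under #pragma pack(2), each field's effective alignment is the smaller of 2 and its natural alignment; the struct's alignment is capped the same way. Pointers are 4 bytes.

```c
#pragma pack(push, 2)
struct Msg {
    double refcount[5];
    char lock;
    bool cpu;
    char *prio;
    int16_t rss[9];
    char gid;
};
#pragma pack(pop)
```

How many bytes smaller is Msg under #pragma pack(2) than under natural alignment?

6

natural layout:
  @0: refcount [40B, align 8] → 40
  @40: lock [1B, align 1] → 41
  @41: cpu [1B, align 1] → 42
  +2 pad (align 4)
  @44: prio [4B, align 4] → 48
  @48: rss [18B, align 2] → 66
  @66: gid [1B, align 1] → 67
  +5 tail pad (align 8)
  size 72, align 8
packed(2) layout:
  @0: refcount [40B, align 2] → 40
  @40: lock [1B, align 1] → 41
  @41: cpu [1B, align 1] → 42
  @42: prio [4B, align 2] → 46
  @46: rss [18B, align 2] → 64
  @64: gid [1B, align 1] → 65
  +1 tail pad (align 2)
  size 66, align 2
72 − 66 = 6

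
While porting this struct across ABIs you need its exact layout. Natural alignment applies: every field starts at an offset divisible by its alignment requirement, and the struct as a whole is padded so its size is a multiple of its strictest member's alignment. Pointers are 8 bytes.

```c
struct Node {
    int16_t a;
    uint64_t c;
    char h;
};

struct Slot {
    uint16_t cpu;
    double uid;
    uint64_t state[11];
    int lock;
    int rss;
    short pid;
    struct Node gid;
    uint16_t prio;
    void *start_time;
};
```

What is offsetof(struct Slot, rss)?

Node: 0..2  a  (2B, 2-aligned); 2..8  -- padding (6B); 8..16  c  (8B, 8-aligned); 16..17  h  (1B, 1-aligned); 17..24  -- tail padding (7B); sizeof = 24, alignof = 8
0..2  cpu  (2B, 2-aligned)
2..8  -- padding (6B)
8..16  uid  (8B, 8-aligned)
16..104  state  (88B, 8-aligned)
104..108  lock  (4B, 4-aligned)
108..112  rss  (4B, 4-aligned)

108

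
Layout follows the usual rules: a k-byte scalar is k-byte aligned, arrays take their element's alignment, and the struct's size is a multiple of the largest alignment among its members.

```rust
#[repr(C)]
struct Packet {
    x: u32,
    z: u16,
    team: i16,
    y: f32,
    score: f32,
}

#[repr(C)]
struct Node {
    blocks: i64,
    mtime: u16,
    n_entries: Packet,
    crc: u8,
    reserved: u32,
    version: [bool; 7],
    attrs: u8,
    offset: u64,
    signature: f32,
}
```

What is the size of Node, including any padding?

64

Packet: @0: x [4B, align 4] → 4; @4: z [2B, align 2] → 6; @6: team [2B, align 2] → 8; @8: y [4B, align 4] → 12; @12: score [4B, align 4] → 16; size 16, align 4
@0: blocks [8B, align 8] → 8
@8: mtime [2B, align 2] → 10
+2 pad (align 4)
@12: n_entries [16B, align 4] → 28
@28: crc [1B, align 1] → 29
+3 pad (align 4)
@32: reserved [4B, align 4] → 36
@36: version [7B, align 1] → 43
@43: attrs [1B, align 1] → 44
+4 pad (align 8)
@48: offset [8B, align 8] → 56
@56: signature [4B, align 4] → 60
+4 tail pad (align 8)
size 64, align 8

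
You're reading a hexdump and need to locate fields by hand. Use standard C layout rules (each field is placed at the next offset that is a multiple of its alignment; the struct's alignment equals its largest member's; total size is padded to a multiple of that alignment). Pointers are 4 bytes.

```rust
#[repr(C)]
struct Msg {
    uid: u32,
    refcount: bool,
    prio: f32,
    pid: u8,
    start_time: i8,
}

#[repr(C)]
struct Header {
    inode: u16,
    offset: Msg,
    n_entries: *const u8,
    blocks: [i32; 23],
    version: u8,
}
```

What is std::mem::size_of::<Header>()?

120 bytes

Msg: uid at 0 (size 4, align 4) → ends 4; refcount at 4 (size 1, align 1) → ends 5; pad 3 to align 4 for prio; prio at 8 (size 4, align 4) → ends 12; pid at 12 (size 1, align 1) → ends 13; start_time at 13 (size 1, align 1) → ends 14; tail pad 2 to reach multiple of 4; total 16 bytes, alignment 4
inode at 0 (size 2, align 2) → ends 2
pad 2 to align 4 for offset
offset at 4 (size 16, align 4) → ends 20
n_entries at 20 (size 4, align 4) → ends 24
blocks at 24 (size 92, align 4) → ends 116
version at 116 (size 1, align 1) → ends 117
tail pad 3 to reach multiple of 4
total 120 bytes, alignment 4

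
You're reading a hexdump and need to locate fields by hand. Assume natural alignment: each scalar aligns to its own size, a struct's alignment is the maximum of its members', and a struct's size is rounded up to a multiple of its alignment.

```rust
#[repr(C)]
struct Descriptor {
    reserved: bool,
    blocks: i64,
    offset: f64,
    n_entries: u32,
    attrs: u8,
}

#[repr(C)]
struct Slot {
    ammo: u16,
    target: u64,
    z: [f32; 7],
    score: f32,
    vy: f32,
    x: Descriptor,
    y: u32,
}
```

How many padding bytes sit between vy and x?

Descriptor: 0..1  reserved  (1B, 1-aligned); 1..8  -- padding (7B); 8..16  blocks  (8B, 8-aligned); 16..24  offset  (8B, 8-aligned); 24..28  n_entries  (4B, 4-aligned); 28..29  attrs  (1B, 1-aligned); 29..32  -- tail padding (3B); sizeof = 32, alignof = 8
0..2  ammo  (2B, 2-aligned)
2..8  -- padding (6B)
8..16  target  (8B, 8-aligned)
16..44  z  (28B, 4-aligned)
44..48  score  (4B, 4-aligned)
48..52  vy  (4B, 4-aligned)
52..56  -- padding (4B)
56..88  x  (32B, 8-aligned)

4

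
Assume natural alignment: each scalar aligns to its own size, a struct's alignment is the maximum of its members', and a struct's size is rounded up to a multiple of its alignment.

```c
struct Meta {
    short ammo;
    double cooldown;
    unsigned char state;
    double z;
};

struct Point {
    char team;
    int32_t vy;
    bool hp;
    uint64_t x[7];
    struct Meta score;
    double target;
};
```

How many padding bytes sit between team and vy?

Meta: @0: ammo [2B, align 2] → 2; +6 pad (align 8); @8: cooldown [8B, align 8] → 16; @16: state [1B, align 1] → 17; +7 pad (align 8); @24: z [8B, align 8] → 32; size 32, align 8
@0: team [1B, align 1] → 1
+3 pad (align 4)
@4: vy [4B, align 4] → 8

3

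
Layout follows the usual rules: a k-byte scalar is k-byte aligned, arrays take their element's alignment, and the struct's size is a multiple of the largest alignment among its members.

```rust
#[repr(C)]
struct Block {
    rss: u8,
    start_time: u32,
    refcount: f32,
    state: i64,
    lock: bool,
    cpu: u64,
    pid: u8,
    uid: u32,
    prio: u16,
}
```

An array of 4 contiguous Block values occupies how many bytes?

0..1  rss  (1B, 1-aligned)
1..4  -- padding (3B)
4..8  start_time  (4B, 4-aligned)
8..12  refcount  (4B, 4-aligned)
12..16  -- padding (4B)
16..24  state  (8B, 8-aligned)
24..25  lock  (1B, 1-aligned)
25..32  -- padding (7B)
32..40  cpu  (8B, 8-aligned)
40..41  pid  (1B, 1-aligned)
41..44  -- padding (3B)
44..48  uid  (4B, 4-aligned)
48..50  prio  (2B, 2-aligned)
50..56  -- tail padding (6B)
sizeof = 56, alignof = 8
array of 4: 4 × 56 = 224

224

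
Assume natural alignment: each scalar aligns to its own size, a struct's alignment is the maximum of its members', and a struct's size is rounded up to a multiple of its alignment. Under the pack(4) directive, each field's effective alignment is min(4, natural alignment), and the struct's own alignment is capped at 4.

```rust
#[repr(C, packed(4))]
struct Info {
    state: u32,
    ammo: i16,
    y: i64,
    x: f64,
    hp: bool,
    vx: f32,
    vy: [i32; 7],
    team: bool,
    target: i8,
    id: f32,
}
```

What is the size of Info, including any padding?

68 bytes

state at 0 (size 4, align 4) → ends 4
ammo at 4 (size 2, align 2) → ends 6
pad 2 to align 4 for y
y at 8 (size 8, align 4) → ends 16
x at 16 (size 8, align 4) → ends 24
hp at 24 (size 1, align 1) → ends 25
pad 3 to align 4 for vx
vx at 28 (size 4, align 4) → ends 32
vy at 32 (size 28, align 4) → ends 60
team at 60 (size 1, align 1) → ends 61
target at 61 (size 1, align 1) → ends 62
pad 2 to align 4 for id
id at 64 (size 4, align 4) → ends 68
total 68 bytes, alignment 4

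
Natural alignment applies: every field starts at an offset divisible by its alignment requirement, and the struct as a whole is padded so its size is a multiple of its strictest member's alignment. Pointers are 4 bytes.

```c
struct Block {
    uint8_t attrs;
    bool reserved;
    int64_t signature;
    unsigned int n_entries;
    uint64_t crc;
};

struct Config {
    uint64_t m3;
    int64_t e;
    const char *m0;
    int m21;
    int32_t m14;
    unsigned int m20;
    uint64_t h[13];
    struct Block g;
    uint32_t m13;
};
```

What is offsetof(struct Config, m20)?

Block: 0..1  attrs  (1B, 1-aligned); 1..2  reserved  (1B, 1-aligned); 2..8  -- padding (6B); 8..16  signature  (8B, 8-aligned); 16..20  n_entries  (4B, 4-aligned); 20..24  -- padding (4B); 24..32  crc  (8B, 8-aligned); sizeof = 32, alignof = 8
0..8  m3  (8B, 8-aligned)
8..16  e  (8B, 8-aligned)
16..20  m0  (4B, 4-aligned)
20..24  m21  (4B, 4-aligned)
24..28  m14  (4B, 4-aligned)
28..32  m20  (4B, 4-aligned)

28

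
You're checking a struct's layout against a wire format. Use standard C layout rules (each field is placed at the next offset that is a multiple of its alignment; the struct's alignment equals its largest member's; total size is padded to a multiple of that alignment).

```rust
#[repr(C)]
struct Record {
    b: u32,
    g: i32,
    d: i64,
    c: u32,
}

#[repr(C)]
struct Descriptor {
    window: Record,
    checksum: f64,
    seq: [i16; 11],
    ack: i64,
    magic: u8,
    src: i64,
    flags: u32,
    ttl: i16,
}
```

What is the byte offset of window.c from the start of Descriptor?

Record: 0..4  b  (4B, 4-aligned); 4..8  g  (4B, 4-aligned); 8..16  d  (8B, 8-aligned); 16..20  c  (4B, 4-aligned); 20..24  -- tail padding (4B); sizeof = 24, alignof = 8
0..24  window  (24B, 8-aligned)
within Record: c at 16
0 + 16 = 16

16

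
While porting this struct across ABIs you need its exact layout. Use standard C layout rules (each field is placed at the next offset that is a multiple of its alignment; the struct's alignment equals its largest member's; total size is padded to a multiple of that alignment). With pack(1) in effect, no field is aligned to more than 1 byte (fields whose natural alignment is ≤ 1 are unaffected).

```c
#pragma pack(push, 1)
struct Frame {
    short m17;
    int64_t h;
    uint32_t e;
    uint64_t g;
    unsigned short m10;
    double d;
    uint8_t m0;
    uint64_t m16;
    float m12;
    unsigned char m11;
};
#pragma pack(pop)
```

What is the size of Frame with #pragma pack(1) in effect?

@0: m17 [2B, align 1] → 2
@2: h [8B, align 1] → 10
@10: e [4B, align 1] → 14
@14: g [8B, align 1] → 22
@22: m10 [2B, align 1] → 24
@24: d [8B, align 1] → 32
@32: m0 [1B, align 1] → 33
@33: m16 [8B, align 1] → 41
@41: m12 [4B, align 1] → 45
@45: m11 [1B, align 1] → 46
size 46, align 1

46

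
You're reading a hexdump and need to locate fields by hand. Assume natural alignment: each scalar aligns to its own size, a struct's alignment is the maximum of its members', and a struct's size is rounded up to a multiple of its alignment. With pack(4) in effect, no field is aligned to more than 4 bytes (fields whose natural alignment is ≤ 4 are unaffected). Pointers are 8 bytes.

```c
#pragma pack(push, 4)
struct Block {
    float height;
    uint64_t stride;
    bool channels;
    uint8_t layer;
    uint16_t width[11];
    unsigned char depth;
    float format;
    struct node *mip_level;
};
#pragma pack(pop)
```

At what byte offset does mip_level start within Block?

@0: height [4B, align 4] → 4
@4: stride [8B, align 4] → 12
@12: channels [1B, align 1] → 13
@13: layer [1B, align 1] → 14
@14: width [22B, align 2] → 36
@36: depth [1B, align 1] → 37
+3 pad (align 4)
@40: format [4B, align 4] → 44
@44: mip_level [8B, align 4] → 52

44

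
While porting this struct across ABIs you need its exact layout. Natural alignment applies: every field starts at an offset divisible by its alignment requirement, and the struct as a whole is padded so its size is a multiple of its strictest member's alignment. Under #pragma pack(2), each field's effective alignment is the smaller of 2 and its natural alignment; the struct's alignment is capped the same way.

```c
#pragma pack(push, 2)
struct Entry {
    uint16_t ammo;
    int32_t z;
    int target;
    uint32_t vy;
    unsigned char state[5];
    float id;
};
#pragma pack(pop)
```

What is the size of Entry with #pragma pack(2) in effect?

24

@0: ammo [2B, align 2] → 2
@2: z [4B, align 2] → 6
@6: target [4B, align 2] → 10
@10: vy [4B, align 2] → 14
@14: state [5B, align 1] → 19
+1 pad (align 2)
@20: id [4B, align 2] → 24
size 24, align 2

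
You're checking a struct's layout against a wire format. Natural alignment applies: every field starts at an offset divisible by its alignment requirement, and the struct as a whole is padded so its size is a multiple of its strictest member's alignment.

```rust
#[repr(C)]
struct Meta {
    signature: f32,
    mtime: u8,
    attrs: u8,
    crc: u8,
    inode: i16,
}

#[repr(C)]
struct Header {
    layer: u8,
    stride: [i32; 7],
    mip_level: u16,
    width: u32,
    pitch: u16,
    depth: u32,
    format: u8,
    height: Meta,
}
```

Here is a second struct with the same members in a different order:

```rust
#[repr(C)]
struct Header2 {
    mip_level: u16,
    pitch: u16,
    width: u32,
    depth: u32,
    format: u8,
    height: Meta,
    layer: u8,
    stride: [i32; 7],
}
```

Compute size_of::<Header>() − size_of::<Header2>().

Meta: @0: signature [4B, align 4] → 4; @4: mtime [1B, align 1] → 5; @5: attrs [1B, align 1] → 6; @6: crc [1B, align 1] → 7; +1 pad (align 2); @8: inode [2B, align 2] → 10; +2 tail pad (align 4); size 12, align 4
@0: layer [1B, align 1] → 1
+3 pad (align 4)
@4: stride [28B, align 4] → 32
@32: mip_level [2B, align 2] → 34
+2 pad (align 4)
@36: width [4B, align 4] → 40
@40: pitch [2B, align 2] → 42
+2 pad (align 4)
@44: depth [4B, align 4] → 48
@48: format [1B, align 1] → 49
+3 pad (align 4)
@52: height [12B, align 4] → 64
size 64, align 4
— Header2 —
@0: mip_level [2B, align 2] → 2
@2: pitch [2B, align 2] → 4
@4: width [4B, align 4] → 8
@8: depth [4B, align 4] → 12
@12: format [1B, align 1] → 13
+3 pad (align 4)
@16: height [12B, align 4] → 28
@28: layer [1B, align 1] → 29
+3 pad (align 4)
@32: stride [28B, align 4] → 60
size 60, align 4
64 − 60 = 4

4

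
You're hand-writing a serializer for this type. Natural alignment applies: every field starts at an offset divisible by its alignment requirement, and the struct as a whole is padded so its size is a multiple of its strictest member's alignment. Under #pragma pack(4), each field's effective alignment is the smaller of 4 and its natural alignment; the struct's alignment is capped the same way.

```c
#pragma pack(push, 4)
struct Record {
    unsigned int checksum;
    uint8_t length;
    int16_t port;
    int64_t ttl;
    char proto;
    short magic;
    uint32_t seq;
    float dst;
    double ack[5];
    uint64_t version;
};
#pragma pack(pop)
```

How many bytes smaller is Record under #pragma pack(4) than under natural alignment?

natural layout:
  @0: checksum [4B, align 4] → 4
  @4: length [1B, align 1] → 5
  +1 pad (align 2)
  @6: port [2B, align 2] → 8
  @8: ttl [8B, align 8] → 16
  @16: proto [1B, align 1] → 17
  +1 pad (align 2)
  @18: magic [2B, align 2] → 20
  @20: seq [4B, align 4] → 24
  @24: dst [4B, align 4] → 28
  +4 pad (align 8)
  @32: ack [40B, align 8] → 72
  @72: version [8B, align 8] → 80
  size 80, align 8
packed(4) layout:
  @0: checksum [4B, align 4] → 4
  @4: length [1B, align 1] → 5
  +1 pad (align 2)
  @6: port [2B, align 2] → 8
  @8: ttl [8B, align 4] → 16
  @16: proto [1B, align 1] → 17
  +1 pad (align 2)
  @18: magic [2B, align 2] → 20
  @20: seq [4B, align 4] → 24
  @24: dst [4B, align 4] → 28
  @28: ack [40B, align 4] → 68
  @68: version [8B, align 4] → 76
  size 76, align 4
80 − 76 = 4

4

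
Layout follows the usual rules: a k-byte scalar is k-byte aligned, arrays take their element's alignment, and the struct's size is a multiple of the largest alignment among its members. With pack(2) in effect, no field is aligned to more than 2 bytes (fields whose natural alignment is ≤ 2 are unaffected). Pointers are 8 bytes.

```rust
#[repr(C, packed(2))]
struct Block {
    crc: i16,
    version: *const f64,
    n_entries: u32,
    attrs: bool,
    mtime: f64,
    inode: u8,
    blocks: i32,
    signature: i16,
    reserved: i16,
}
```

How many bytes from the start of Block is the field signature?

30

@0: crc [2B, align 2] → 2
@2: version [8B, align 2] → 10
@10: n_entries [4B, align 2] → 14
@14: attrs [1B, align 1] → 15
+1 pad (align 2)
@16: mtime [8B, align 2] → 24
@24: inode [1B, align 1] → 25
+1 pad (align 2)
@26: blocks [4B, align 2] → 30
@30: signature [2B, align 2] → 32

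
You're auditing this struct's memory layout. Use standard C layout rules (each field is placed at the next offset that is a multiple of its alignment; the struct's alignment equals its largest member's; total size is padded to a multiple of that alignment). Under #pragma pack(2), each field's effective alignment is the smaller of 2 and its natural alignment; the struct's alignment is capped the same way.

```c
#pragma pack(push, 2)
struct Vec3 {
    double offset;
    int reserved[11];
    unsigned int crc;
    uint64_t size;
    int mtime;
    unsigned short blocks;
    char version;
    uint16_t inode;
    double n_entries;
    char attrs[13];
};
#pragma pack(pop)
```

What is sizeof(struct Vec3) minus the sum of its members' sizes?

2

@0: offset [8B, align 2] → 8
@8: reserved [44B, align 2] → 52
@52: crc [4B, align 2] → 56
@56: size [8B, align 2] → 64
@64: mtime [4B, align 2] → 68
@68: blocks [2B, align 2] → 70
@70: version [1B, align 1] → 71
+1 pad (align 2)
@72: inode [2B, align 2] → 74
@74: n_entries [8B, align 2] → 82
@82: attrs [13B, align 1] → 95
+1 tail pad (align 2)
size 96, align 2
data bytes 94, size 96 → padding 2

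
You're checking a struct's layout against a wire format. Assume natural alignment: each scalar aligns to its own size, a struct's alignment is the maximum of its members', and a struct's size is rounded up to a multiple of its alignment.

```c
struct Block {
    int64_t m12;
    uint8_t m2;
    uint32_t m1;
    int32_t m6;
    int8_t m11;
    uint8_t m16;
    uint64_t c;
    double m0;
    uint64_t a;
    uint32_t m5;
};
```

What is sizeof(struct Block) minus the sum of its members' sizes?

9

@0: m12 [8B, align 8] → 8
@8: m2 [1B, align 1] → 9
+3 pad (align 4)
@12: m1 [4B, align 4] → 16
@16: m6 [4B, align 4] → 20
@20: m11 [1B, align 1] → 21
@21: m16 [1B, align 1] → 22
+2 pad (align 8)
@24: c [8B, align 8] → 32
@32: m0 [8B, align 8] → 40
@40: a [8B, align 8] → 48
@48: m5 [4B, align 4] → 52
+4 tail pad (align 8)
size 56, align 8
data bytes 47, size 56 → padding 9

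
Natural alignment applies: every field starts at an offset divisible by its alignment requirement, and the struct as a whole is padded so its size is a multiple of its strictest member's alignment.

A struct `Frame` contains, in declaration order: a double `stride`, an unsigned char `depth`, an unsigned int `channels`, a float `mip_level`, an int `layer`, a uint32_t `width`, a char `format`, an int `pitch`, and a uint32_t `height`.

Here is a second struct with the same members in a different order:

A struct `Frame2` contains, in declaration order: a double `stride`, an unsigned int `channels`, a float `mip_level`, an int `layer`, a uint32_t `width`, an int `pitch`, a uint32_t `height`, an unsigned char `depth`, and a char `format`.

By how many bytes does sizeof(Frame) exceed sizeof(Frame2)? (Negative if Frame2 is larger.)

0

0..8  stride  (8B, 8-aligned)
8..9  depth  (1B, 1-aligned)
9..12  -- padding (3B)
12..16  channels  (4B, 4-aligned)
16..20  mip_level  (4B, 4-aligned)
20..24  layer  (4B, 4-aligned)
24..28  width  (4B, 4-aligned)
28..29  format  (1B, 1-aligned)
29..32  -- padding (3B)
32..36  pitch  (4B, 4-aligned)
36..40  height  (4B, 4-aligned)
sizeof = 40, alignof = 8
— Frame2 —
0..8  stride  (8B, 8-aligned)
8..12  channels  (4B, 4-aligned)
12..16  mip_level  (4B, 4-aligned)
16..20  layer  (4B, 4-aligned)
20..24  width  (4B, 4-aligned)
24..28  pitch  (4B, 4-aligned)
28..32  height  (4B, 4-aligned)
32..33  depth  (1B, 1-aligned)
33..34  format  (1B, 1-aligned)
34..40  -- tail padding (6B)
sizeof = 40, alignof = 8
40 − 40 = 0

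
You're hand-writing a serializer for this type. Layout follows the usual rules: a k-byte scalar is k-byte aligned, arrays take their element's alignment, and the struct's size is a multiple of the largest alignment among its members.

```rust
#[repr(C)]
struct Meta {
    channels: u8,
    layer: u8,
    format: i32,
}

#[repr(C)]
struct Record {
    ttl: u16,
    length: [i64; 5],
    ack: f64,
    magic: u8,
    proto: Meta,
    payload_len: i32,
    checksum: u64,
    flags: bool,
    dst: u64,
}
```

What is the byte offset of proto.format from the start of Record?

64

Meta: @0: channels [1B, align 1] → 1; @1: layer [1B, align 1] → 2; +2 pad (align 4); @4: format [4B, align 4] → 8; size 8, align 4
@0: ttl [2B, align 2] → 2
+6 pad (align 8)
@8: length [40B, align 8] → 48
@48: ack [8B, align 8] → 56
@56: magic [1B, align 1] → 57
+3 pad (align 4)
@60: proto [8B, align 4] → 68
within Meta: format at 4
60 + 4 = 64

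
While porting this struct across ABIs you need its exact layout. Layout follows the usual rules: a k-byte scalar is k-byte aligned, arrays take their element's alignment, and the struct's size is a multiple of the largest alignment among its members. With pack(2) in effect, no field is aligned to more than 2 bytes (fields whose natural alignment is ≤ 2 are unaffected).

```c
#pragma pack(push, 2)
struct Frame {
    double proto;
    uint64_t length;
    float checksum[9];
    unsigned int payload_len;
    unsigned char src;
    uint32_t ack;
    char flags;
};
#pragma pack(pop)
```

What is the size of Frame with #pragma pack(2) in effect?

@0: proto [8B, align 2] → 8
@8: length [8B, align 2] → 16
@16: checksum [36B, align 2] → 52
@52: payload_len [4B, align 2] → 56
@56: src [1B, align 1] → 57
+1 pad (align 2)
@58: ack [4B, align 2] → 62
@62: flags [1B, align 1] → 63
+1 tail pad (align 2)
size 64, align 2

64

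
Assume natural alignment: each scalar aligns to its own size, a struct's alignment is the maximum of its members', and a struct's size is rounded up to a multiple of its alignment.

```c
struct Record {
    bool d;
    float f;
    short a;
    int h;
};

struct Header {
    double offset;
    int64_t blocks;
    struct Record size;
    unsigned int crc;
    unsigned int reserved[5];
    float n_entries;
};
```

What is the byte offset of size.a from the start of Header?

Record: 0..1  d  (1B, 1-aligned); 1..4  -- padding (3B); 4..8  f  (4B, 4-aligned); 8..10  a  (2B, 2-aligned); 10..12  -- padding (2B); 12..16  h  (4B, 4-aligned); sizeof = 16, alignof = 4
0..8  offset  (8B, 8-aligned)
8..16  blocks  (8B, 8-aligned)
16..32  size  (16B, 4-aligned)
within Record: a at 8
16 + 8 = 24

24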